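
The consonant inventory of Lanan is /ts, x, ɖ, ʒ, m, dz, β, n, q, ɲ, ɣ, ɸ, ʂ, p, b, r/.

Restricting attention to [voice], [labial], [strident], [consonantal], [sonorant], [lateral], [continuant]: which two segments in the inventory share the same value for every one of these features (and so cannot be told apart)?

ɲ, n

On the given features, /ɲ/ and /n/ have an identical profile: [+voice], [-labial], [-strident], [+consonantal], [+sonorant], [-lateral], [-continuant]. No other two segments in the inventory coincide on all 7 features. (They do differ in [dorsal], which is not among the given features.)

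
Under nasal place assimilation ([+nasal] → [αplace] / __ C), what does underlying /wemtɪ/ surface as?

/m/ sits before the [+coronal] consonant /t/, so it takes on [+coronal] and surfaces as /n/. The rest of the form is unaffected: [wentɪ].

[wentɪ]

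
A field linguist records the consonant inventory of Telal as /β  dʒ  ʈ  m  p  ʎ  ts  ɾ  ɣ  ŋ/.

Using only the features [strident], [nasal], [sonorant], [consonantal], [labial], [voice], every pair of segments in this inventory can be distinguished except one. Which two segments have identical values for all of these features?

On the given features, /ʎ/ and /ɾ/ have an identical profile: [−strident], [−nasal], [+sonorant], [+consonantal], [−labial], [+voice]. No other two segments in the inventory coincide on all 6 features. (They do differ in [lateral] and [dorsal], which are not among the given features.)

ʎ, ɾ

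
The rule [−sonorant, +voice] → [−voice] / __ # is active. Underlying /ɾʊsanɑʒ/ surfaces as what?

/ʒ/ satisfies [−sonorant, +voice] and sits in __ #. The [−voice] counterpart of the voiced postalveolar fricative is /ʃ/. Other segments in /ɾʊsanɑʒ/ either fail the structural description or are not in the environment, so the surface form is [ɾʊsanɑʃ].

[ɾʊsanɑʃ]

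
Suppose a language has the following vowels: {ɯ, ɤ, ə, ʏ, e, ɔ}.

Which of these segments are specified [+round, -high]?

Eliminate segments failing any feature: /ɯ, ɤ, ə, e/ are [-round]; /ʏ/ is [+high]. The remaining /ɔ/ satisfy [+round], [-high].

ɔ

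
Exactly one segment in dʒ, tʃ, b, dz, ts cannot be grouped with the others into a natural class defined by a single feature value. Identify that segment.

b

[delayed release] (equivalently [strident], [labial], [coronal]) groups all but one: /ts, tʃ, dʒ, dz/ share [+delayed release] while /b/ (voiced bilabial stop) alone is [−delayed release]. Removing any other segment would not leave a single-feature class that excludes it.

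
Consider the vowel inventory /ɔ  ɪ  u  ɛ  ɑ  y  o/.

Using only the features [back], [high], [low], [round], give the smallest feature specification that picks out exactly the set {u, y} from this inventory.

/u, y/ are all [+high], [+round], and no other segment in the inventory matches both values. Dropping any one of them over-generates: [+round] alone would also admit /ɔ, o/; [+high] alone would also admit /ɪ/. No other single listed feature picks out exactly this set either, so fewer than two features will not do.

[+high, +round]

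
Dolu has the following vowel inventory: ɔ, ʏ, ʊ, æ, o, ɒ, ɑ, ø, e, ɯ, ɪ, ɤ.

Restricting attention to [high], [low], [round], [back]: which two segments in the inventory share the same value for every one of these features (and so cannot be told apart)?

ɔ, o

Both /ɔ/ and /o/ are [−high], [−low], [+round], [+back]. Since the list omits [tense] — which does distinguish the mid back rounded lax vowel from the mid back rounded tense vowel — this pair collapses; all other pairs remain distinct.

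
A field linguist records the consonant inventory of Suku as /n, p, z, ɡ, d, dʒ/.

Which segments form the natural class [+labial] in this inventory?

p

The [+labial] segments here are /p/; the remaining /n, z, ɡ, d, dʒ/ are [-labial].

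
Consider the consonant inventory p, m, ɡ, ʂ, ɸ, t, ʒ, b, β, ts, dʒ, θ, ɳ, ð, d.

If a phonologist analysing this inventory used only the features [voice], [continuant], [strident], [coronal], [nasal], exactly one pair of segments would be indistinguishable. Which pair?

/ɡ/ (voiced velar stop) and /b/ (voiced bilabial stop) are both [+voice], [−continuant], [−strident], [−coronal], [−nasal], so none of the listed features separates them. (They do differ in [labial] and [dorsal], which are not among the given features.) Every other pair in the inventory differs on at least one listed feature.

ɡ, b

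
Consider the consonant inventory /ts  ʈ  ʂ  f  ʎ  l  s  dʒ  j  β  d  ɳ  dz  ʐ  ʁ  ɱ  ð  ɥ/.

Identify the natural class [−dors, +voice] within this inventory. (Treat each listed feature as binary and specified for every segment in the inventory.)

Checking each segment against [−dorsal], [+voice]: /l/ (alveolar lateral approximant), /dʒ/ (voiced postalveolar affricate), /β/ (voiced bilabial fricative), /d/ (voiced alveolar stop), /ɳ/ (retroflex nasal), /dz/ (voiced alveolar affricate), among others, satisfy every feature; every other segment in the inventory fails at least one.

l, dʒ, β, d, ɳ, dz, ʐ, ɱ, ð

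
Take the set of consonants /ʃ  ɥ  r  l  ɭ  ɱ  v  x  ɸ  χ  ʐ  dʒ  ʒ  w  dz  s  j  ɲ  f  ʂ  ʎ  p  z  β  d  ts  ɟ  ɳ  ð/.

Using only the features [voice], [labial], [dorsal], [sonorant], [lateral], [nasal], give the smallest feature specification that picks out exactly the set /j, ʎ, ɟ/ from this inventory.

Every target segment is [+voice], [-nasal], [-labial], [+dorsal]; each remaining inventory member fails at least one of these. Each conjunct is needed — [-nasal, -labial, +dorsal] alone would also admit /x, χ/; [+voice, -labial, +dorsal] alone would also admit /ɲ/; [+voice, -nasal, +dorsal] alone would also admit /ɥ, w/; [+voice, -nasal, -labial] alone would also admit /r, l, ɭ, ʐ, …/ — and no other combination of three listed features has exactly this extension, so four is the minimum.

[+voice, -nasal, -labial, +dorsal]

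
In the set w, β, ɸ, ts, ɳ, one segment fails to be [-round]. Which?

Every segment except /w/ is [-round]. /w/ (labial-velar glide) is [+round], so it is the exception.

w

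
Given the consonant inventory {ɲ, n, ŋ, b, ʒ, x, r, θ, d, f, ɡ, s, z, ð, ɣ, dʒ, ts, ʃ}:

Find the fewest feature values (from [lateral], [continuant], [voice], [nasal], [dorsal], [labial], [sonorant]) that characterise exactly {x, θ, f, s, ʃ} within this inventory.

The class [−voice], [+continuant] has exactly /x, θ, f, s, ʃ/ as its extension in this inventory. No smaller conjunction from the listed features achieves this: [+continuant] alone would also admit /ʒ, r, z, ð, …/; [−voice] alone would also admit /ts/; and checking the remaining single features turns up none with this extension.

[−voice, +continuant]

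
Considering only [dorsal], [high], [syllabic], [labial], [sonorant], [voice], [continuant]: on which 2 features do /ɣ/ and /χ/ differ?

[voice], [high]

/ɣ/ is the voiced velar fricative and /χ/ is the voiceless uvular fricative. Both are [+dorsal], [−syllabic], [−labial], [−sonorant], [+continuant]. /ɣ/ is [+voice] while /χ/ is [−voice]; /ɣ/ is [+high] while /χ/ is [−high], so the distinguishing features are [voice], [high].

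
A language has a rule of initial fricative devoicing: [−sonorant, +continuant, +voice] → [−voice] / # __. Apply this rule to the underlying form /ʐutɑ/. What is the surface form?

[ʂutɑ]

Only the initial segment /ʐ/ is both word-initial and matches the structural description. It is a voiced retroflex fricative, so [−sonorant, +continuant, +voice] holds; changing it to [−voice] with all other features held fixed yields /ʂ/ (voiceless retroflex fricative). No other segment meets both the structural description and the environment, so the output is [ʂutɑ].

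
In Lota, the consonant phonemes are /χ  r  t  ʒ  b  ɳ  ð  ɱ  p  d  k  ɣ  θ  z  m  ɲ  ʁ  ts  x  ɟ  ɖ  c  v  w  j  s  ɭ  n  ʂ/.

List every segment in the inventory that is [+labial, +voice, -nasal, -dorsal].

Checking each segment against [+labial], [+voice], [-nasal], [-dorsal]: /b/ (voiced bilabial stop), /v/ (voiced labiodental fricative) satisfy every feature; every other segment in the inventory fails at least one.

b, v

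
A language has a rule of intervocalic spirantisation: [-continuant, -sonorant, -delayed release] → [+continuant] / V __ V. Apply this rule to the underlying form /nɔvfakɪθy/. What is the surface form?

[nɔvfaxɪθy]

/k/ satisfies [-continuant, -sonorant, -delayed release] and sits in V __ V. The [+continuant] counterpart of the voiceless velar stop is /x/. Other segments in /nɔvfakɪθy/ either fail the structural description or are not in the environment, so the surface form is [nɔvfaxɪθy].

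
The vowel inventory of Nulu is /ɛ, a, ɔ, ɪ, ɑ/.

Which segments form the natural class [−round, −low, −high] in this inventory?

ɛ

Checking each segment against [−round], [−low], [−high]: /ɛ/ (mid front unrounded lax vowel) satisfies every feature; every other segment in the inventory fails at least one.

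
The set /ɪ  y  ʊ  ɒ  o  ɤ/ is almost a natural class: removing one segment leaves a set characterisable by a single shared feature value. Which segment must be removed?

[low] groups all but one: /o, ʊ, ɪ, ɤ, y/ share [−low] while /ɒ/ (low back rounded vowel) alone is [+low]. Removing any other segment would not leave a single-feature class that excludes it.

ɒ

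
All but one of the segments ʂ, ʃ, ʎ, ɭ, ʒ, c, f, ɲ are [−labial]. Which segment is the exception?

/ɲ, ɭ, ʂ, ʒ, c, ʃ, ʎ/ are all [−labial]; /f/ (voiceless labiodental fricative) is [+labial].

f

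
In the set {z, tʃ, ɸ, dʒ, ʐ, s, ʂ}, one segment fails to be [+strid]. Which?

ɸ

/ɸ/ is the voiceless bilabial fricative, which is [−strident]; the rest — /dʒ, tʃ, ʂ, s, z, ʐ/ — are [+strident].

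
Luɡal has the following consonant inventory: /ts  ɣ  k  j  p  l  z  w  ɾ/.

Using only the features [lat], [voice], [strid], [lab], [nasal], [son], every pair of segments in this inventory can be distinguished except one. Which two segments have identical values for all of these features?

Both /j/ and /ɾ/ are [-lateral], [+voice], [-strident], [-labial], [-nasal], [+sonorant]. Since the list omits [dorsal] — which does distinguish the palatal glide from the alveolar tap — this pair collapses; all other pairs remain distinct.

j, ɾ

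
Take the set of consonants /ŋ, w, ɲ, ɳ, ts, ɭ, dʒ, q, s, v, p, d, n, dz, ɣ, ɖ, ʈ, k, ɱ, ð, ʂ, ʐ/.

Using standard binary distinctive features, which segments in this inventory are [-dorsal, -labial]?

First, the [-dorsal] segments are /ɳ, ts, ɭ, dʒ, s, v, p, d, n, dz, ɖ, ʈ, ɱ, ð, ʂ, ʐ/.
Among these, [-labial] leaves /ɳ, ts, ɭ, dʒ, s, d, n, dz, ɖ, ʈ, ð, ʂ, ʐ/.

ɳ, ts, ɭ, dʒ, s, d, n, dz, ɖ, ʈ, ð, ʂ, ʐ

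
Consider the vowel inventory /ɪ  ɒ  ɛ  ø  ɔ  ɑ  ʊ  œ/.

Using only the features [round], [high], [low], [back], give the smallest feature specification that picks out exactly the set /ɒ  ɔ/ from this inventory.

/ɒ, ɔ/ are all [-high], [+back], [+round], and no other segment in the inventory matches all three values. Dropping any one of them over-generates: [+back, +round] alone would also admit /ʊ/; [-high, +round] alone would also admit /ø, œ/; [-high, +back] alone would also admit /ɑ/. No other combination of two listed features picks out exactly this set either, so fewer than three features will not do.

[-high, +back, +round]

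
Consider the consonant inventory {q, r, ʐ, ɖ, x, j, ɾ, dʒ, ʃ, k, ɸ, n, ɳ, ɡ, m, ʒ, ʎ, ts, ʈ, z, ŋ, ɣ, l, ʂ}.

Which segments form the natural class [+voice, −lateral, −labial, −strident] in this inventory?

r, ɖ, j, ɾ, n, ɳ, ɡ, ŋ, ɣ

Eliminate segments failing any feature: /q, x, ʃ, k, ɸ, ts, ʈ, ʂ/ are [−voice]; /ʐ, dʒ, ʒ, z/ are [+strident]; /m/ is [+labial]; /ʎ, l/ are [+lateral]. The remaining /r, ɖ, j, ɾ, n, ɳ, ɡ, ŋ, ɣ/ satisfy [+voice], [−lateral], [−labial], [−strident].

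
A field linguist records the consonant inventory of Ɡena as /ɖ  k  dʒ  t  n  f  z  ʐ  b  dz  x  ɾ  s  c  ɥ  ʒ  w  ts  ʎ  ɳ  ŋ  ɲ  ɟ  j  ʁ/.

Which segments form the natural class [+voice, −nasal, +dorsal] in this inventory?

Eliminate segments failing any feature: /ɖ, dʒ, z, ʐ, b, dz, ɾ, ʒ/ are [−dorsal]; /k, t, f, x, s, c, ts/ are [−voice]; /n, ɳ, ŋ, ɲ/ are [+nasal]. The remaining /ɥ, w, ʎ, ɟ, j, ʁ/ satisfy [+voice], [−nasal], [+dorsal].

ɥ, w, ʎ, ɟ, j, ʁ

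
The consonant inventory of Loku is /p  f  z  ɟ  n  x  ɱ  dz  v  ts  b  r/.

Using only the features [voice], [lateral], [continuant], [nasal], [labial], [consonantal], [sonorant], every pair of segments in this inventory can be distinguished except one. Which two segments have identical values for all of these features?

/dz/ (voiced alveolar affricate) and /ɟ/ (voiced palatal stop) are both [+voice], [-lateral], [-continuant], [-nasal], [-labial], [+consonantal], [-sonorant], so none of the listed features separates them. (They do differ in [strident], [delayed release] and [dorsal], which are not among the given features.) Every other pair in the inventory differs on at least one listed feature.

dz, ɟ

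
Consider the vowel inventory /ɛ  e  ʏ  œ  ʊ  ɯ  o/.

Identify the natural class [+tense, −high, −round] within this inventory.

First, the [+tense] segments are /e, ɯ, o/.
Then [−high] gives /e, o/.
Within that set, [−round] leaves /e/.

e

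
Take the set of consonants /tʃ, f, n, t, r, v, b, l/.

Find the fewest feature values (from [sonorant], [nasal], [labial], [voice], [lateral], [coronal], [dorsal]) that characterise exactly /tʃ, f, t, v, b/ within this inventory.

/tʃ, f, t, v, b/ are exactly the [−sonorant] segments in the inventory, so a single feature suffices.

[−sonorant]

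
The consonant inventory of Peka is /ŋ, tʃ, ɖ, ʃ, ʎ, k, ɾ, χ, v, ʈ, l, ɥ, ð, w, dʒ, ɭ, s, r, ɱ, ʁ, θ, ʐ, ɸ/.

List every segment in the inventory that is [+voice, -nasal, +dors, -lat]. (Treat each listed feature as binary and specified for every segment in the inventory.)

Checking each segment against [+voice], [-nasal], [+dorsal], [-lateral]: /ɥ/ (labial-palatal glide), /w/ (labial-velar glide), /ʁ/ (voiced uvular fricative) satisfy every feature; every other segment in the inventory fails at least one.

ɥ, w, ʁ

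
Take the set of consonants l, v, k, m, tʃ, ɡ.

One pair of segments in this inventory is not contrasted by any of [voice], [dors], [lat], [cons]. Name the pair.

m, v

On the given features, /m/ and /v/ have an identical profile: [+voice], [-dorsal], [-lateral], [+consonantal]. No other two segments in the inventory coincide on all 4 features. (They do differ in [sonorant], [nasal] and [continuant], which are not among the given features.)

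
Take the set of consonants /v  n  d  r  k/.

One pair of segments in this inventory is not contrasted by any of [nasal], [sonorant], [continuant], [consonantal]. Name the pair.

/d/ (voiced alveolar stop) and /k/ (voiceless velar stop) are both [−nasal], [−sonorant], [−continuant], [+consonantal], so none of the listed features separates them. (They do differ in [voice], [coronal] and [dorsal], which are not among the given features.) Every other pair in the inventory differs on at least one listed feature.

d, k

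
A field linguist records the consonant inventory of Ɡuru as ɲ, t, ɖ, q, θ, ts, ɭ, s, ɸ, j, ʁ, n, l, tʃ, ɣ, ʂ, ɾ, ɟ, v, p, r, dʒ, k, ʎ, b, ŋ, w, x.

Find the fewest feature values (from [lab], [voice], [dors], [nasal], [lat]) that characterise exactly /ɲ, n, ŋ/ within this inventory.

/ɲ, n, ŋ/ are exactly the [+nasal] segments in the inventory, so a single feature suffices.

[+nasal]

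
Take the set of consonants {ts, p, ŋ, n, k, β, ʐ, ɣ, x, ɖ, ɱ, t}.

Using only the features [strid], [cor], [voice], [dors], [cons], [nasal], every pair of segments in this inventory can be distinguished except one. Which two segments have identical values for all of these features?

Both /x/ and /k/ are [-strident], [-coronal], [-voice], [+dorsal], [+consonantal], [-nasal]. Since the list omits [continuant] — which does distinguish the voiceless velar fricative from the voiceless velar stop — this pair collapses; all other pairs remain distinct.

x, k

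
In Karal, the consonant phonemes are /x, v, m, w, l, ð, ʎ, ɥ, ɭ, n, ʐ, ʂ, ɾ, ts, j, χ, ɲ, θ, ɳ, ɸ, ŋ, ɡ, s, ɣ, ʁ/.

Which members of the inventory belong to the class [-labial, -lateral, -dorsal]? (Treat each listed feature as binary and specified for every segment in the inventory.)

ð, n, ʐ, ʂ, ɾ, ts, θ, ɳ, s

Checking each segment against [-labial], [-lateral], [-dorsal]: /ð/ (voiced dental fricative), /n/ (alveolar nasal), /ʐ/ (voiced retroflex fricative), /ʂ/ (voiceless retroflex fricative), /ɾ/ (alveolar tap), /ts/ (voiceless alveolar affricate), among others, satisfy every feature; every other segment in the inventory fails at least one.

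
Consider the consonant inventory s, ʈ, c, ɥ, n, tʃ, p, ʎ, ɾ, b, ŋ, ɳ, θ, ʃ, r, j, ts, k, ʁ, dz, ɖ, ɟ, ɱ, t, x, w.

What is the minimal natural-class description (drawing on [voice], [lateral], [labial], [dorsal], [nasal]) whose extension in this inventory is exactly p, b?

[-nasal, +labial, -dorsal]

Every target segment is [-nasal], [+labial], [-dorsal]; each remaining inventory member fails at least one of these. Each conjunct is needed — [+labial, -dorsal] alone would also admit /ɱ/; [-nasal, -dorsal] alone would also admit /s, ʈ, tʃ, ɾ, …/; [-nasal, +labial] alone would also admit /ɥ, w/ — and no other combination of two listed features has exactly this extension, so three is the minimum.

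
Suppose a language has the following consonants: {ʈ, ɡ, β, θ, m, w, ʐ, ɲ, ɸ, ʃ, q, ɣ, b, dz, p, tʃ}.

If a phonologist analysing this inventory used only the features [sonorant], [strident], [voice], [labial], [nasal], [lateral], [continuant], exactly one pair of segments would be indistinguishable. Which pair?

q, ʈ

On the given features, /q/ and /ʈ/ have an identical profile: [-sonorant], [-strident], [-voice], [-labial], [-nasal], [-lateral], [-continuant]. No other two segments in the inventory coincide on all 7 features. (They do differ in [coronal] and [dorsal], which are not among the given features.)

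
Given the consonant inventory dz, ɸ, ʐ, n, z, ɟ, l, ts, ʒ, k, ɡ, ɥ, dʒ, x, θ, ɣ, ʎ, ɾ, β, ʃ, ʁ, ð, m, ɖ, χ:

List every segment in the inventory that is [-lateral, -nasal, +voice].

Eliminate segments failing any feature: /ɸ, ts, k, x, θ, ʃ, χ/ are [-voice]; /n, m/ are [+nasal]; /l, ʎ/ are [+lateral]. The remaining /dz, ʐ, z, ɟ, ʒ, ɡ, ɥ, dʒ, ɣ, ɾ, β, ʁ, ð, ɖ/ satisfy [-lateral], [-nasal], [+voice].

dz, ʐ, z, ɟ, ʒ, ɡ, ɥ, dʒ, ɣ, ɾ, β, ʁ, ð, ɖ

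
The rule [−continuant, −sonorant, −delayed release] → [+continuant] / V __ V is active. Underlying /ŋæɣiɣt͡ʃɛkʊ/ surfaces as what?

[ŋæɣiɣt͡ʃɛxʊ]

/k/ satisfies [−continuant, −sonorant, −delayed release] and sits in V __ V. The [+continuant] counterpart of the voiceless velar stop is /x/. Other segments in /ŋæɣiɣt͡ʃɛkʊ/ either fail the structural description or are not in the environment, so the surface form is [ŋæɣiɣt͡ʃɛxʊ].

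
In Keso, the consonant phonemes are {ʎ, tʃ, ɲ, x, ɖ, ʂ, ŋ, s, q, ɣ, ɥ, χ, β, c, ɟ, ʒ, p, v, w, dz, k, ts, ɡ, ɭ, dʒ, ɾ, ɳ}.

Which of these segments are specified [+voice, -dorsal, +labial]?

Eliminate segments failing any feature: /ʎ, ɲ, ŋ, ɣ, ɥ, ɟ, w, ɡ/ are [+dorsal]; /tʃ, x, ʂ, s, q, χ, c, p, k, ts/ are [-voice]; /ɖ, ʒ, dz, ɭ, dʒ, ɾ, ɳ/ are [-labial]. The remaining /β, v/ satisfy [+voice], [-dorsal], [+labial].

β, v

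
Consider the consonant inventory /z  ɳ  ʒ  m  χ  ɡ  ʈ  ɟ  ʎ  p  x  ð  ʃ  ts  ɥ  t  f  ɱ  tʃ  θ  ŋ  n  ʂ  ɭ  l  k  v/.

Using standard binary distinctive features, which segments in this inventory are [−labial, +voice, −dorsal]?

Eliminate segments failing any feature: /m, p, ɥ, f, ɱ, v/ are [+labial]; /χ, ʈ, x, ʃ, ts, t, tʃ, θ, ʂ, k/ are [−voice]; /ɡ, ɟ, ʎ, ŋ/ are [+dorsal]. The remaining /z, ɳ, ʒ, ð, n, ɭ, l/ satisfy [−labial], [+voice], [−dorsal].

z, ɳ, ʒ, ð, n, ɭ, l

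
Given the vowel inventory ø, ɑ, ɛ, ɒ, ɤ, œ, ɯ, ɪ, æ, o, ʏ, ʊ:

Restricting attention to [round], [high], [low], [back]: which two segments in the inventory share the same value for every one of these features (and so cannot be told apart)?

ø, œ

Both /ø/ and /œ/ are [+round], [−high], [−low], [−back]. Since the list omits [tense] — which does distinguish the mid front rounded tense vowel from the mid front rounded lax vowel — this pair collapses; all other pairs remain distinct.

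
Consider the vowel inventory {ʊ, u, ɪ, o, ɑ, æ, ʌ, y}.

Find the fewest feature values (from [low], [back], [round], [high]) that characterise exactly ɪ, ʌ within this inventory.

[−low, −round]

Every target segment is [−low], [−round]; each remaining inventory member fails at least one of these. Each conjunct is needed — [−round] alone would also admit /ɑ, æ/; [−low] alone would also admit /ʊ, u, o, y/ — and no other single listed feature has exactly this extension, so two is the minimum.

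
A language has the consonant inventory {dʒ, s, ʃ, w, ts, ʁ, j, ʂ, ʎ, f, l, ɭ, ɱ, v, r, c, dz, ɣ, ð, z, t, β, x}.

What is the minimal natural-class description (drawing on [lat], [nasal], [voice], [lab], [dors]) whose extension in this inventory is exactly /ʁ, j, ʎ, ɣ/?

[+voice, -lab, +dors]

The class [+voice], [-labial], [+dorsal] has exactly /ʁ, j, ʎ, ɣ/ as its extension in this inventory. No smaller conjunction from the listed features achieves this: [-labial, +dorsal] alone would also admit /c, x/; [+voice, +dorsal] alone would also admit /w/; [+voice, -labial] alone would also admit /dʒ, l, ɭ, r, …/; and checking the remaining two-feature bundles turns up none with this extension.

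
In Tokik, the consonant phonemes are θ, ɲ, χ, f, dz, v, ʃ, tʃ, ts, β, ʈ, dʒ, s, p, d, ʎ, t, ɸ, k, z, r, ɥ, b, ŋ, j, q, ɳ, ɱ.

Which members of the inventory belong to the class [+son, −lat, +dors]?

ɲ, ɥ, ŋ, j

Among the inventory, the [+sonorant] segments are /ɲ, ʎ, r, ɥ, ŋ, j, ɳ, ɱ/.
Of those, [−lateral] gives /ɲ, r, ɥ, ŋ, j, ɳ, ɱ/.
Then [+dorsal] leaves /ɲ, ɥ, ŋ, j/.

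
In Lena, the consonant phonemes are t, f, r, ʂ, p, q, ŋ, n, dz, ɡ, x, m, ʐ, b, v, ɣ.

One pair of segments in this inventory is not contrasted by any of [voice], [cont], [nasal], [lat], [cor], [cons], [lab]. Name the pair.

/ʐ/ (voiced retroflex fricative) and /r/ (alveolar trill) are both [+voice], [+continuant], [-nasal], [-lateral], [+coronal], [+consonantal], [-labial], so none of the listed features separates them. (They do differ in [sonorant], [strident] and [anterior], which are not among the given features.) Every other pair in the inventory differs on at least one listed feature.

ʐ, r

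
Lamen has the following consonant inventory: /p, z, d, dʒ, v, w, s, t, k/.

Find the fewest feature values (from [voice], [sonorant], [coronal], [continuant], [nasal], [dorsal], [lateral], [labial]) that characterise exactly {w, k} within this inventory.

The target set is precisely the extension of [+dorsal] in this inventory.

[+dorsal]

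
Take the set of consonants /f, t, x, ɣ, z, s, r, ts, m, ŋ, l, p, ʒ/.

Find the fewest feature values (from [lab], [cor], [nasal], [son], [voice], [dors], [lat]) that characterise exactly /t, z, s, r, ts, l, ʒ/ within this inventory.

The target set is precisely the extension of [+coronal] in this inventory.

[+cor]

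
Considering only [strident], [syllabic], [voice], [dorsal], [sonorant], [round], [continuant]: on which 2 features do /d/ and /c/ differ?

/d/ (voiced alveolar stop) and /c/ (voiceless palatal stop) agree on [−strident], [−syllabic], [−sonorant], [−round], [−continuant]. They differ on [voice] (/d/ [+], /c/ [−]), [dorsal] (/d/ [−], /c/ [+]).

[voice], [dorsal]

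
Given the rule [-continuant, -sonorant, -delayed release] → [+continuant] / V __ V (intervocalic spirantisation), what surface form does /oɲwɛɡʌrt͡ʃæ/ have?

[oɲwɛɣʌrt͡ʃæ]

/ɡ/ satisfies [-continuant, -sonorant, -delayed release] and sits in V __ V. The [+continuant] counterpart of the voiced velar stop is /ɣ/. Other segments in /oɲwɛɡʌrt͡ʃæ/ either fail the structural description or are not in the environment, so the surface form is [oɲwɛɣʌrt͡ʃæ].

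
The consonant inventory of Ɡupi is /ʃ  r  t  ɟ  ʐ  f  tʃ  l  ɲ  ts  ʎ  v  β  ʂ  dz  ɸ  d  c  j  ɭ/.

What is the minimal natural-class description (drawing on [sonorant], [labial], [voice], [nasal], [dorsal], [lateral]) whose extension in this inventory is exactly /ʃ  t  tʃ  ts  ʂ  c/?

/ʃ, t, tʃ, ts, ʂ, c/ are all [−voice], [−labial], and no other segment in the inventory matches both values. Dropping any one of them over-generates: [−labial] alone would also admit /r, ɟ, ʐ, l, …/; [−voice] alone would also admit /f, ɸ/. No other single listed feature picks out exactly this set either, so fewer than two features will not do.

[−voice, −labial]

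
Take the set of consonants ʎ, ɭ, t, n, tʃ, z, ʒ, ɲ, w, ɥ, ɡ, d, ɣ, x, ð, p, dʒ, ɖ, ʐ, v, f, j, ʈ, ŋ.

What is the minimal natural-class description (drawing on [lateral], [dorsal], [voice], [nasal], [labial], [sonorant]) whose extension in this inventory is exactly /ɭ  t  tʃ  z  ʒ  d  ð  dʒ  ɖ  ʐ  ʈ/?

[-nasal, -labial, -dorsal]

Every target segment is [-nasal], [-labial], [-dorsal]; each remaining inventory member fails at least one of these. Each conjunct is needed — [-labial, -dorsal] alone would also admit /n/; [-nasal, -dorsal] alone would also admit /p, v, f/; [-nasal, -labial] alone would also admit /ʎ, ɡ, ɣ, x, …/ — and no other combination of two listed features has exactly this extension, so three is the minimum.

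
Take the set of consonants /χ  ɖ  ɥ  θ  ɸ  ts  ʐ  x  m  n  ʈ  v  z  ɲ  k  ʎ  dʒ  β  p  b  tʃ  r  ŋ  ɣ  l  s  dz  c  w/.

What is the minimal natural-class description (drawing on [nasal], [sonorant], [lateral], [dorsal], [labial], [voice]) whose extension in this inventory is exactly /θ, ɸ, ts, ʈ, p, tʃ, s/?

[−voice, −dorsal]

/θ, ɸ, ts, ʈ, p, tʃ, s/ are all [−voice], [−dorsal], and no other segment in the inventory matches both values. Dropping any one of them over-generates: [−dorsal] alone would also admit /ɖ, ʐ, m, n, …/; [−voice] alone would also admit /χ, x, k, c/. No other single listed feature picks out exactly this set either, so fewer than two features will not do.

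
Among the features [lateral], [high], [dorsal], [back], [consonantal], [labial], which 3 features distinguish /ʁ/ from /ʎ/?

The two segments share [+dorsal], [+consonantal], [−labial]. The only features from the list on which they differ: /ʁ/ is [−lateral] while /ʎ/ is [+lateral]; /ʁ/ is [−high] while /ʎ/ is [+high]; /ʁ/ is [+back] while /ʎ/ is [−back].

[lateral], [high], [back]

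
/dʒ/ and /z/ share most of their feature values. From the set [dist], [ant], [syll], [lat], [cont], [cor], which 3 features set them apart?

[continuant], [anterior], [distributed]

/dʒ/ is the voiced postalveolar affricate and /z/ is the voiced alveolar fricative. Both are [−syllabic], [−lateral], [+coronal]. /dʒ/ is [−continuant] while /z/ is [+continuant]; /dʒ/ is [−anterior] while /z/ is [+anterior]; /dʒ/ is [+distributed] while /z/ is [−distributed], so the distinguishing features are [continuant], [anterior], [distributed].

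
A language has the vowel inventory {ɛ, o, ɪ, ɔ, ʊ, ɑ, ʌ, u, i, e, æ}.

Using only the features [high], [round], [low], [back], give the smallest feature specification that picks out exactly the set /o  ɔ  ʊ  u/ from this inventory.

[+round]

/o, ɔ, ʊ, u/ are exactly the [+round] segments in the inventory, so a single feature suffices.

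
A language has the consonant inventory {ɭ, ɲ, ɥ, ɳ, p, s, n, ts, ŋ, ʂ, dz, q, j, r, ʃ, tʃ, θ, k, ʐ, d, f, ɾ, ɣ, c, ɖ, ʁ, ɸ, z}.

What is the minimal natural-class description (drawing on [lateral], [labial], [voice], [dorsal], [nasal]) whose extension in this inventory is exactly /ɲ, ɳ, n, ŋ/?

[+nasal]

/ɲ, ɳ, n, ŋ/ are exactly the [+nasal] segments in the inventory, so a single feature suffices.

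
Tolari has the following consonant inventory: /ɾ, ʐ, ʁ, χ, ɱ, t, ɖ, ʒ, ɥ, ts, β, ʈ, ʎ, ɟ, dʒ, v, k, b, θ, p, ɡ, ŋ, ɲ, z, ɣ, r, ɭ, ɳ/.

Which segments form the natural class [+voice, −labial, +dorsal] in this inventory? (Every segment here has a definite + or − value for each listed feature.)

Checking each segment against [+voice], [−labial], [+dorsal]: /ʁ/ (voiced uvular fricative), /ʎ/ (palatal lateral approximant), /ɟ/ (voiced palatal stop), /ɡ/ (voiced velar stop), /ŋ/ (velar nasal), /ɲ/ (palatal nasal), among others, satisfy every feature; every other segment in the inventory fails at least one.

ʁ, ʎ, ɟ, ɡ, ŋ, ɲ, ɣ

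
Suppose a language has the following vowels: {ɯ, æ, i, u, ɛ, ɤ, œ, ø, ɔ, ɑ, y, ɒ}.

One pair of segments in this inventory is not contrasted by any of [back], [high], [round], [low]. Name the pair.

On the given features, /ø/ and /œ/ have an identical profile: [-back], [-high], [+round], [-low]. No other two segments in the inventory coincide on all 4 features. (They do differ in [tense], which is not among the given features.)

ø, œ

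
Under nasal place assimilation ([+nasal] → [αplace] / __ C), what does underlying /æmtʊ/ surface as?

[æntʊ]

/m/ sits before the [+coronal] consonant /t/, so it takes on [+coronal] and surfaces as /n/. The rest of the form is unaffected: [æntʊ].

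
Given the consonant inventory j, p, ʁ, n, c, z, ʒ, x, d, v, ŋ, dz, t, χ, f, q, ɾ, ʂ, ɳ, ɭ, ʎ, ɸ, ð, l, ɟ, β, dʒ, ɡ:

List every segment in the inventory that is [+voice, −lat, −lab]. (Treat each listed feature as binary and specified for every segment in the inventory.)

Eliminate segments failing any feature: /p, c, x, t, χ, f, q, ʂ, ɸ/ are [−voice]; /v, β/ are [+labial]; /ɭ, ʎ, l/ are [+lateral]. The remaining /j, ʁ, n, z, ʒ, d, ŋ, dz, ɾ, ɳ, ð, ɟ, dʒ, ɡ/ satisfy [+voice], [−lateral], [−labial].

j, ʁ, n, z, ʒ, d, ŋ, dz, ɾ, ɳ, ð, ɟ, dʒ, ɡ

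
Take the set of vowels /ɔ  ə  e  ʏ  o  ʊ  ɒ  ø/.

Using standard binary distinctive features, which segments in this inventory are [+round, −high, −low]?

ɔ, o, ø

Eliminate segments failing any feature: /ə, e/ are [−round]; /ʏ, ʊ/ are [+high]; /ɒ/ is [+low]. The remaining /ɔ, o, ø/ satisfy [+round], [−high], [−low].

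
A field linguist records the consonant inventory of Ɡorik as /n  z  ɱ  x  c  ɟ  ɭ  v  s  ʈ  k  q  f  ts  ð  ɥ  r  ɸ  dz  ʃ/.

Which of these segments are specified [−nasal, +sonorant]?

ɭ, ɥ, r

Checking each segment against [−nasal], [+sonorant]: /ɭ/ (retroflex lateral approximant), /ɥ/ (labial-palatal glide), /r/ (alveolar trill) satisfy every feature; every other segment in the inventory fails at least one.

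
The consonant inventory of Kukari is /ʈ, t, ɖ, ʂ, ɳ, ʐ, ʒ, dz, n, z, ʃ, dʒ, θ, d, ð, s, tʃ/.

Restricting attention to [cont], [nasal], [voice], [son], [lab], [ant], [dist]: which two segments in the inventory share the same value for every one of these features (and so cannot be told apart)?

d, dz

Both /d/ and /dz/ are [-continuant], [-nasal], [+voice], [-sonorant], [-labial], [+anterior], [-distributed]. Since the list omits [strident] and [delayed release] — which do distinguish the voiced alveolar stop from the voiced alveolar affricate — this pair collapses; all other pairs remain distinct.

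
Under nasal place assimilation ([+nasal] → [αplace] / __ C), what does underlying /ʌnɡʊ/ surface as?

[ʌŋɡʊ]

In /ʌnɡʊ/, the nasal /n/ precedes /ɡ/, which is [+dorsal]. The nasal assimilates in place, becoming the [+dorsal] nasal /ŋ/. The surface form is [ʌŋɡʊ].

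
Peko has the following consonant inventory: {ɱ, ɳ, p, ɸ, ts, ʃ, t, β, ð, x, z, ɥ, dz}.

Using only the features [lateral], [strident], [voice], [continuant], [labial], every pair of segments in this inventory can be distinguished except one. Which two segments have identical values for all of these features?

β, ɥ

/β/ (voiced bilabial fricative) and /ɥ/ (labial-palatal glide) are both [−lateral], [−strident], [+voice], [+continuant], [+labial], so none of the listed features separates them. (They do differ in [sonorant], [round] and [dorsal], which are not among the given features.) Every other pair in the inventory differs on at least one listed feature.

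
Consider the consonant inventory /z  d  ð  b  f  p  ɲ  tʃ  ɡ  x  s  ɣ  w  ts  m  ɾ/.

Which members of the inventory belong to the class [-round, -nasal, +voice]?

The [-round] segments are /z, d, ð, b, f, p, ɲ, tʃ, ɡ, x, s, ɣ, ts, m, ɾ/.
Of those, [-nasal] gives /z, d, ð, b, f, p, tʃ, ɡ, x, s, ɣ, ts, ɾ/.
Then [+voice] leaves /z, d, ð, b, ɡ, ɣ, ɾ/.

z, d, ð, b, ɡ, ɣ, ɾ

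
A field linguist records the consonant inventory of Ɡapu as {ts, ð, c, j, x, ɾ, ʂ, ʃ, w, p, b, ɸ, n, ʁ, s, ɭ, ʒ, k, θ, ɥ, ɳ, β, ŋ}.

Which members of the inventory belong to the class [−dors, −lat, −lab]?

Checking each segment against [−dorsal], [−lateral], [−labial]: /ts/ (voiceless alveolar affricate), /ð/ (voiced dental fricative), /ɾ/ (alveolar tap), /ʂ/ (voiceless retroflex fricative), /ʃ/ (voiceless postalveolar fricative), /n/ (alveolar nasal), among others, satisfy every feature; every other segment in the inventory fails at least one.

ts, ð, ɾ, ʂ, ʃ, n, s, ʒ, θ, ɳ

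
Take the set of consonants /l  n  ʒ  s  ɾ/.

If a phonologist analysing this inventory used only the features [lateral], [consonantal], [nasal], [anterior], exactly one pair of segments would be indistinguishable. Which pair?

On the given features, /ɾ/ and /s/ have an identical profile: [-lateral], [+consonantal], [-nasal], [+anterior]. No other two segments in the inventory coincide on all 4 features. (They do differ in [sonorant], [voice] and [strident], which are not among the given features.)

ɾ, s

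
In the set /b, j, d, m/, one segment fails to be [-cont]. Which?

/j/ is the palatal glide, which is [+continuant]; the rest — /b, d, m/ — are [-continuant].

j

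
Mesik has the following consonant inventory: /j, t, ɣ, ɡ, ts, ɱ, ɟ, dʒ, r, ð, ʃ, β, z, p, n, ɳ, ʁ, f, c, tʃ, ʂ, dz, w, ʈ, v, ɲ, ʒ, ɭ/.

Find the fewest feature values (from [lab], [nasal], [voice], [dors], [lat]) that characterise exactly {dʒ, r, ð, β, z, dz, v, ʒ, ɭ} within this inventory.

The class [+voice], [−nasal], [−dorsal] has exactly /dʒ, r, ð, β, z, dz, v, ʒ, ɭ/ as its extension in this inventory. No smaller conjunction from the listed features achieves this: [−nasal, −dorsal] alone would also admit /t, ts, ʃ, p, …/; [+voice, −dorsal] alone would also admit /ɱ, n, ɳ/; [+voice, −nasal] alone would also admit /j, ɣ, ɡ, ɟ, …/; and checking the remaining two-feature bundles turns up none with this extension.

[+voice, −nasal, −dors]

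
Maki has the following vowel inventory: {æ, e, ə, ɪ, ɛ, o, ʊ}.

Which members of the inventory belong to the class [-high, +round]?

o

First, the [-high] segments are /æ, e, ə, ɛ, o/.
Among these, [+round] leaves /o/.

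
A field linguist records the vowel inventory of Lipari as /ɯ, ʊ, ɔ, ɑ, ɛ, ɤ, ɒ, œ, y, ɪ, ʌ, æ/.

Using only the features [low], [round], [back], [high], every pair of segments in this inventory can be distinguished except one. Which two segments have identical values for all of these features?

/ɤ/ (mid back unrounded tense vowel) and /ʌ/ (mid back unrounded lax vowel) are both [−low], [−round], [+back], [−high], so none of the listed features separates them. (They do differ in [tense], which is not among the given features.) Every other pair in the inventory differs on at least one listed feature.

ɤ, ʌ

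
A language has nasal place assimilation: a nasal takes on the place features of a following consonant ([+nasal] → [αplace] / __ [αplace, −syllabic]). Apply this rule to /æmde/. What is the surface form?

[ænde]

In /æmde/, the nasal /m/ precedes /d/, which is [+coronal]. The nasal assimilates in place, becoming the [+coronal] nasal /n/. The surface form is [ænde].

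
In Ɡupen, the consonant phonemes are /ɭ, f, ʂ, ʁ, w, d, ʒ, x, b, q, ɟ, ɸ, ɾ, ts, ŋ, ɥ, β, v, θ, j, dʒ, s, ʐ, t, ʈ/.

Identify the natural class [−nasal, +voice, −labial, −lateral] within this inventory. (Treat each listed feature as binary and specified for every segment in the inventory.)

ʁ, d, ʒ, ɟ, ɾ, j, dʒ, ʐ

The [−nasal] segments are /ɭ, f, ʂ, ʁ, w, d, ʒ, x, b, q, ɟ, ɸ, ɾ, ts, ɥ, β, v, θ, j, dʒ, s, ʐ, t, ʈ/.
Among these, [+voice] gives /ɭ, ʁ, w, d, ʒ, b, ɟ, ɾ, ɥ, β, v, j, dʒ, ʐ/.
Then [−labial] gives /ɭ, ʁ, d, ʒ, ɟ, ɾ, j, dʒ, ʐ/.
Then [−lateral] leaves /ʁ, d, ʒ, ɟ, ɾ, j, dʒ, ʐ/.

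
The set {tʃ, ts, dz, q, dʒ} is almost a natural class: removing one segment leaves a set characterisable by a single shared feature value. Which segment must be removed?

[delayed release] (equivalently [strident], [coronal], [dorsal]) groups all but one: /dʒ, dz, ts, tʃ/ share [+delayed release] while /q/ (voiceless uvular stop) alone is [-delayed release]. Removing any other segment would not leave a single-feature class that excludes it.

q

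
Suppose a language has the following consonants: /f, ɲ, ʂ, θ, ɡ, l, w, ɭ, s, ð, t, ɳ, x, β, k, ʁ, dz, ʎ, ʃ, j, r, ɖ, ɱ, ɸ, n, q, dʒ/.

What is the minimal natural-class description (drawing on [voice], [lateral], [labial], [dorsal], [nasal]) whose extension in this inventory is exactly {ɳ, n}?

/ɳ, n/ are all [+nasal], [−labial], [−dorsal], and no other segment in the inventory matches all three values. Dropping any one of them over-generates: [−labial, −dorsal] alone would also admit /ʂ, θ, l, ɭ, …/; [+nasal, −dorsal] alone would also admit /ɱ/; [+nasal, −labial] alone would also admit /ɲ/. No other combination of two listed features picks out exactly this set either, so fewer than three features will not do.

[+nasal, −labial, −dorsal]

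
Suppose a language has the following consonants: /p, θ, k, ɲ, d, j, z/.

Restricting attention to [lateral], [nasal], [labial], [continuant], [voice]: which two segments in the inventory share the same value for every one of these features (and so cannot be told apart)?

j, z

On the given features, /j/ and /z/ have an identical profile: [−lateral], [−nasal], [−labial], [+continuant], [+voice]. No other two segments in the inventory coincide on all 5 features. (They do differ in [sonorant], [strident] and [dorsal], which are not among the given features.)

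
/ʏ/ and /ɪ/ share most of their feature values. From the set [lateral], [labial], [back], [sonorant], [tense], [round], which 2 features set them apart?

/ʏ/ (high front rounded lax vowel) and /ɪ/ (high front unrounded lax vowel) agree on [−lateral], [−back], [+sonorant], [−tense]. They differ on [labial] (/ʏ/ [+], /ɪ/ [−]), [round] (/ʏ/ [+], /ɪ/ [−]).

[labial], [round]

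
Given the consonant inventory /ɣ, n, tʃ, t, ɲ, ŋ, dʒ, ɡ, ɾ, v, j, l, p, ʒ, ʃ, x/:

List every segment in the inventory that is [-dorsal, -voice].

First, the [-dorsal] segments are /n, tʃ, t, dʒ, ɾ, v, l, p, ʒ, ʃ/.
Among these, [-voice] leaves /tʃ, t, p, ʃ/.

tʃ, t, p, ʃ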